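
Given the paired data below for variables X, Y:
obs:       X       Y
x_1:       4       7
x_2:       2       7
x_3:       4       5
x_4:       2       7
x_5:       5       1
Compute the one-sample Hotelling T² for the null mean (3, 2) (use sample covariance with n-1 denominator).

Step 1 — sample mean vector:
  mean(X) = (4 + 2 + 4 + 2 + 5) / 5 = 17/5 = 3.4
  mean(Y) = (7 + 7 + 5 + 7 + 1) / 5 = 27/5 = 5.4
  x̄ = (3.4, 5.4),  deviation x̄ - mu_0 = (3.4, 5.4) - (3, 2) = (0.4, 3.4).

Step 2 — sample covariance matrix, S[i,j] = (1/(n-1)) · Σ_k (x_{k,i} - mean_i) · (x_{k,j} - mean_j), divisor n-1 = 4:
  S[X,X] = ((0.6)·(0.6) + (-1.4)·(-1.4) + (0.6)·(0.6) + (-1.4)·(-1.4) + (1.6)·(1.6)) / 4 = 7.2/4 = 1.8
  S[X,Y] = ((0.6)·(1.6) + (-1.4)·(1.6) + (0.6)·(-0.4) + (-1.4)·(1.6) + (1.6)·(-4.4)) / 4 = -10.8/4 = -2.7
  S[Y,Y] = ((1.6)·(1.6) + (1.6)·(1.6) + (-0.4)·(-0.4) + (1.6)·(1.6) + (-4.4)·(-4.4)) / 4 = 27.2/4 = 6.8
  S = [[1.8, -2.7],
 [-2.7, 6.8]].

Step 3 — invert S. det(S) = 1.8·6.8 - (-2.7)² = 4.95.
  S^{-1} = (1/det) · [[d, -b], [-b, a]] = [[1.3737, 0.5455],
 [0.5455, 0.3636]].

Step 4 — quadratic form (x̄ - mu_0)^T · S^{-1} · (x̄ - mu_0):
  S^{-1} · (x̄ - mu_0) = (2.404, 1.4545),
  (x̄ - mu_0)^T · [...] = (0.4)·(2.404) + (3.4)·(1.4545) = 5.9071.

Step 5 — scale by n: T² = 5 · 5.9071 = 29.5354.

T² ≈ 29.5354


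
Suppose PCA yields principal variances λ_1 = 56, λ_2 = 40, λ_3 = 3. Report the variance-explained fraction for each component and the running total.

Step 1 — total variance = trace(Sigma) = Σ λ_i = 56 + 40 + 3 = 99.

Step 2 — fraction explained by component i = λ_i / Σ λ:
  PC1: 56/99 = 0.5657
  PC2: 40/99 = 0.404
  PC3: 3/99 = 0.0303

Step 3 — cumulative fraction after k components = (λ_1 + ... + λ_k) / Σ λ:
  k = 1: 56/99 = 0.5657
  k = 2: (56 + 40)/99 = 96/99 = 0.9697
  k = 3: (56 + 40 + 3)/99 = 99/99 = 1

Summary (fraction, with percent):

explained: PC1 0.5657 (56.57%), PC2 0.404 (40.4%), PC3 0.0303 (3.03%);  cumulative: 0.5657, 0.9697, 1


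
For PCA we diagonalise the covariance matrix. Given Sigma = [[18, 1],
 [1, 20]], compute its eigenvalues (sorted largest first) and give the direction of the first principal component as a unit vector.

Step 1 — characteristic polynomial of 2×2 Sigma:
  det(Sigma - λI) = λ² - trace · λ + det = 0.
  trace = 18 + 20 = 38, det = 18·20 - (1)² = 359.
Step 2 — discriminant:
  Δ = trace² - 4·det = 1444 - 1436 = 8.
Step 3 — eigenvalues:
  λ = (trace ± √Δ)/2 = (38 ± 2.8284)/2,
  λ_1 = 20.4142,  λ_2 = 17.5858.

Step 4 — unit eigenvector for λ_1: solve (Sigma - λ_1 I)v = 0. First row:
  (18 - 20.4142)·v_x + (1)·v_y = 0, i.e. (-2.4142)·v_x + (1)·v_y = 0,
  so v ∝ (b, λ_1 - a) = (1, 2.4142) = u.
  ||u|| = √((1)² + (2.4142)²) = √(6.8284) ≈ 2.6131,
  v_1 = u/||u|| ≈ (0.3827, 0.9239) (||v_1|| = 1).

λ_1 = 20.4142,  λ_2 = 17.5858;  v_1 ≈ (0.3827, 0.9239)


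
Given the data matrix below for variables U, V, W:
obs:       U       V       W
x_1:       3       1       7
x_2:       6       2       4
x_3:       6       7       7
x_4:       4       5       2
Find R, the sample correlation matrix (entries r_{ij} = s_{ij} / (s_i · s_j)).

Step 1 — column means:
  mean(U) = (3 + 6 + 6 + 4) / 4 = 19/4 = 4.75
  mean(V) = (1 + 2 + 7 + 5) / 4 = 15/4 = 3.75
  mean(W) = (7 + 4 + 7 + 2) / 4 = 20/4 = 5

Step 2 — sample variances and covariances s[i,j] = (1/(n-1)) · Σ_k (x_{k,i} - mean_i) · (x_{k,j} - mean_j), with n-1 = 3:
  s[U,U] = ((-1.75)·(-1.75) + (1.25)·(1.25) + (1.25)·(1.25) + (-0.75)·(-0.75)) / 3 = 6.75/3 = 2.25
  s[U,V] = ((-1.75)·(-2.75) + (1.25)·(-1.75) + (1.25)·(3.25) + (-0.75)·(1.25)) / 3 = 5.75/3 = 1.9167
  s[U,W] = ((-1.75)·(2) + (1.25)·(-1) + (1.25)·(2) + (-0.75)·(-3)) / 3 = 0/3 = 0
  s[V,V] = ((-2.75)·(-2.75) + (-1.75)·(-1.75) + (3.25)·(3.25) + (1.25)·(1.25)) / 3 = 22.75/3 = 7.5833
  s[V,W] = ((-2.75)·(2) + (-1.75)·(-1) + (3.25)·(2) + (1.25)·(-3)) / 3 = -1/3 = -0.3333
  s[W,W] = ((2)·(2) + (-1)·(-1) + (2)·(2) + (-3)·(-3)) / 3 = 18/3 = 6
  Sample standard deviations s_i = √(s[i,i]):
  s(U) = √(2.25) = 1.5
  s(V) = √(7.5833) = 2.7538
  s(W) = √(6) = 2.4495

Step 3 — r_{ij} = s_{ij} / (s_i · s_j):
  r[U,U] = 1 (diagonal).
  r[U,V] = 1.9167 / (1.5 · 2.7538) = 1.9167 / 4.1307 = 0.464
  r[U,W] = 0 / (1.5 · 2.4495) = 0 / 3.6742 = 0
  r[V,V] = 1 (diagonal).
  r[V,W] = -0.3333 / (2.7538 · 2.4495) = -0.3333 / 6.7454 = -0.0494
  r[W,W] = 1 (diagonal).

R is symmetric with unit diagonal. Assembling:

R = [[1, 0.464, 0],
 [0.464, 1, -0.0494],
 [0, -0.0494, 1]]


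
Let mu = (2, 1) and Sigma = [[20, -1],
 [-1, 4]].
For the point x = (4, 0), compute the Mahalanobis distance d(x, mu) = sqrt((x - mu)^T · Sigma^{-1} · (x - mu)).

Step 1 — centre the observation: (x - mu) = (2, -1).

Step 2 — invert Sigma. det(Sigma) = 20·4 - (-1)² = 79.
  Sigma^{-1} = (1/det) · [[d, -b], [-b, a]] = [[0.0506, 0.0127],
 [0.0127, 0.2532]].

Step 3 — form the quadratic (x - mu)^T · Sigma^{-1} · (x - mu):
  Sigma^{-1} · (x - mu) = (0.0886, -0.2278).
  (x - mu)^T · [Sigma^{-1} · (x - mu)] = (2)·(0.0886) + (-1)·(-0.2278) = 0.4051.

Step 4 — take square root: d = √(0.4051) ≈ 0.6364.

d(x, mu) = √(0.4051) ≈ 0.6364


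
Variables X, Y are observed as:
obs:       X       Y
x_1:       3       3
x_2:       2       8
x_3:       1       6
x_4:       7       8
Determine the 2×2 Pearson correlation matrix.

Step 1 — column means:
  mean(X) = (3 + 2 + 1 + 7) / 4 = 13/4 = 3.25
  mean(Y) = (3 + 8 + 6 + 8) / 4 = 25/4 = 6.25

Step 2 — sample variances and covariances s[i,j] = (1/(n-1)) · Σ_k (x_{k,i} - mean_i) · (x_{k,j} - mean_j), with n-1 = 3:
  s[X,X] = ((-0.25)·(-0.25) + (-1.25)·(-1.25) + (-2.25)·(-2.25) + (3.75)·(3.75)) / 3 = 20.75/3 = 6.9167
  s[X,Y] = ((-0.25)·(-3.25) + (-1.25)·(1.75) + (-2.25)·(-0.25) + (3.75)·(1.75)) / 3 = 5.75/3 = 1.9167
  s[Y,Y] = ((-3.25)·(-3.25) + (1.75)·(1.75) + (-0.25)·(-0.25) + (1.75)·(1.75)) / 3 = 16.75/3 = 5.5833
  Sample standard deviations s_i = √(s[i,i]):
  s(X) = √(6.9167) = 2.63
  s(Y) = √(5.5833) = 2.3629

Step 3 — r_{ij} = s_{ij} / (s_i · s_j):
  r[X,X] = 1 (diagonal).
  r[X,Y] = 1.9167 / (2.63 · 2.3629) = 1.9167 / 6.2143 = 0.3084
  r[Y,Y] = 1 (diagonal).

R is symmetric with unit diagonal. Assembling:

R = [[1, 0.3084],
 [0.3084, 1]]


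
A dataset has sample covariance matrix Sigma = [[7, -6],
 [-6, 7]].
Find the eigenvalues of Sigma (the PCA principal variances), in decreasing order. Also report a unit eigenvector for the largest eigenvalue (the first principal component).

Step 1 — characteristic polynomial of 2×2 Sigma:
  det(Sigma - λI) = λ² - trace · λ + det = 0.
  trace = 7 + 7 = 14, det = 7·7 - (-6)² = 13.
Step 2 — discriminant:
  Δ = trace² - 4·det = 196 - 52 = 144.
Step 3 — eigenvalues:
  λ = (trace ± √Δ)/2 = (14 ± 12)/2,
  λ_1 = 13,  λ_2 = 1.

Step 4 — unit eigenvector for λ_1: solve (Sigma - λ_1 I)v = 0. First row:
  (7 - 13)·v_x + (-6)·v_y = 0, i.e. (-6)·v_x + (-6)·v_y = 0,
  so v ∝ (b, λ_1 - a) = (-6, 6); multiply by -1 so the first entry is positive: u = (6, -6).
  ||u|| = √((6)² + (-6)²) = √(72) ≈ 8.4853,
  v_1 = u/||u|| ≈ (0.7071, -0.7071) (||v_1|| = 1).

λ_1 = 13,  λ_2 = 1;  v_1 ≈ (0.7071, -0.7071)


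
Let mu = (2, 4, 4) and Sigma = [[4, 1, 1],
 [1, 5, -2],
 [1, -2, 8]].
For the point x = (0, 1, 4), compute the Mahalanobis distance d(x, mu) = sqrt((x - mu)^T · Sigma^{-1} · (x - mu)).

Step 1 — centre the observation: (x - mu) = (-2, -3, 0).

Step 2 — invert Sigma (cofactor / det for 3×3, or solve directly):
  Sigma^{-1} = [[0.2835, -0.0787, -0.0551],
 [-0.0787, 0.2441, 0.0709],
 [-0.0551, 0.0709, 0.1496]].

Step 3 — form the quadratic (x - mu)^T · Sigma^{-1} · (x - mu):
  Sigma^{-1} · (x - mu) = (-0.3307, -0.5748, -0.1024).
  (x - mu)^T · [Sigma^{-1} · (x - mu)] = (-2)·(-0.3307) + (-3)·(-0.5748) + (0)·(-0.1024) = 2.3858.

Step 4 — take square root: d = √(2.3858) ≈ 1.5446.

d(x, mu) = √(2.3858) ≈ 1.5446


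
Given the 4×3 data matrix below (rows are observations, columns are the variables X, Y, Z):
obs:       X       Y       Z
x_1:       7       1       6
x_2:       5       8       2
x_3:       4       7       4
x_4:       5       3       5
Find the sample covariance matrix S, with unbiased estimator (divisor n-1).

Step 1 — column means:
  mean(X) = (7 + 5 + 4 + 5) / 4 = 21/4 = 5.25
  mean(Y) = (1 + 8 + 7 + 3) / 4 = 19/4 = 4.75
  mean(Z) = (6 + 2 + 4 + 5) / 4 = 17/4 = 4.25

Step 2 — sample covariance S[i,j] = (1/(n-1)) · Σ_k (x_{k,i} - mean_i) · (x_{k,j} - mean_j), with n-1 = 3.
  S[X,X] = ((1.75)·(1.75) + (-0.25)·(-0.25) + (-1.25)·(-1.25) + (-0.25)·(-0.25)) / 3 = 4.75/3 = 1.5833
  S[X,Y] = ((1.75)·(-3.75) + (-0.25)·(3.25) + (-1.25)·(2.25) + (-0.25)·(-1.75)) / 3 = -9.75/3 = -3.25
  S[X,Z] = ((1.75)·(1.75) + (-0.25)·(-2.25) + (-1.25)·(-0.25) + (-0.25)·(0.75)) / 3 = 3.75/3 = 1.25
  S[Y,Y] = ((-3.75)·(-3.75) + (3.25)·(3.25) + (2.25)·(2.25) + (-1.75)·(-1.75)) / 3 = 32.75/3 = 10.9167
  S[Y,Z] = ((-3.75)·(1.75) + (3.25)·(-2.25) + (2.25)·(-0.25) + (-1.75)·(0.75)) / 3 = -15.75/3 = -5.25
  S[Z,Z] = ((1.75)·(1.75) + (-2.25)·(-2.25) + (-0.25)·(-0.25) + (0.75)·(0.75)) / 3 = 8.75/3 = 2.9167

S is symmetric (S[j,i] = S[i,j]). Assembling:

S = [[1.5833, -3.25, 1.25],
 [-3.25, 10.9167, -5.25],
 [1.25, -5.25, 2.9167]]


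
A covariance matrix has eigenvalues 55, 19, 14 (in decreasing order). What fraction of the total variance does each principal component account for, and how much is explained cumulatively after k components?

Step 1 — total variance = trace(Sigma) = Σ λ_i = 55 + 19 + 14 = 88.

Step 2 — fraction explained by component i = λ_i / Σ λ:
  PC1: 55/88 = 0.625
  PC2: 19/88 = 0.2159
  PC3: 14/88 = 0.1591

Step 3 — cumulative fraction after k components = (λ_1 + ... + λ_k) / Σ λ:
  k = 1: 55/88 = 0.625
  k = 2: (55 + 19)/88 = 74/88 = 0.8409
  k = 3: (55 + 19 + 14)/88 = 88/88 = 1

Summary (fraction, with percent):

explained: PC1 0.625 (62.5%), PC2 0.2159 (21.59%), PC3 0.1591 (15.91%);  cumulative: 0.625, 0.8409, 1


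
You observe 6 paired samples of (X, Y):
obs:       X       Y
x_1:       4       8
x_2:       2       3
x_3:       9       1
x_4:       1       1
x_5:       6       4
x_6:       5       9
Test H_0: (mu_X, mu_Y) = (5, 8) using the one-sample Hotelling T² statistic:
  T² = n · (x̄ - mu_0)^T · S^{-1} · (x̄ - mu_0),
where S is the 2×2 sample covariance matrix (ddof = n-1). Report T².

Step 1 — sample mean vector:
  mean(X) = (4 + 2 + 9 + 1 + 6 + 5) / 6 = 27/6 = 4.5
  mean(Y) = (8 + 3 + 1 + 1 + 4 + 9) / 6 = 26/6 = 4.3333
  x̄ = (4.5, 4.3333),  deviation x̄ - mu_0 = (4.5, 4.3333) - (5, 8) = (-0.5, -3.6667).

Step 2 — sample covariance matrix, S[i,j] = (1/(n-1)) · Σ_k (x_{k,i} - mean_i) · (x_{k,j} - mean_j), divisor n-1 = 5:
  S[X,X] = ((-0.5)·(-0.5) + (-2.5)·(-2.5) + (4.5)·(4.5) + (-3.5)·(-3.5) + (1.5)·(1.5) + (0.5)·(0.5)) / 5 = 41.5/5 = 8.3
  S[X,Y] = ((-0.5)·(3.6667) + (-2.5)·(-1.3333) + (4.5)·(-3.3333) + (-3.5)·(-3.3333) + (1.5)·(-0.3333) + (0.5)·(4.6667)) / 5 = 0/5 = 0
  S[Y,Y] = ((3.6667)·(3.6667) + (-1.3333)·(-1.3333) + (-3.3333)·(-3.3333) + (-3.3333)·(-3.3333) + (-0.3333)·(-0.3333) + (4.6667)·(4.6667)) / 5 = 59.3333/5 = 11.8667
  S = [[8.3, 0],
 [0, 11.8667]].

Step 3 — invert S. det(S) = 8.3·11.8667 - (0)² = 98.4933.
  S^{-1} = (1/det) · [[d, -b], [-b, a]] = [[0.1205, 0],
 [0, 0.0843]].

Step 4 — quadratic form (x̄ - mu_0)^T · S^{-1} · (x̄ - mu_0):
  S^{-1} · (x̄ - mu_0) = (-0.0602, -0.309),
  (x̄ - mu_0)^T · [...] = (-0.5)·(-0.0602) + (-3.6667)·(-0.309) = 1.1631.

Step 5 — scale by n: T² = 6 · 1.1631 = 6.9785.

T² ≈ 6.9785


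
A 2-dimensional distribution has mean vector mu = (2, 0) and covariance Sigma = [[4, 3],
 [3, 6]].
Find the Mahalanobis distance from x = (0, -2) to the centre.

Step 1 — centre the observation: (x - mu) = (-2, -2).

Step 2 — invert Sigma. det(Sigma) = 4·6 - (3)² = 15.
  Sigma^{-1} = (1/det) · [[d, -b], [-b, a]] = [[0.4, -0.2],
 [-0.2, 0.2667]].

Step 3 — form the quadratic (x - mu)^T · Sigma^{-1} · (x - mu):
  Sigma^{-1} · (x - mu) = (-0.4, -0.1333).
  (x - mu)^T · [Sigma^{-1} · (x - mu)] = (-2)·(-0.4) + (-2)·(-0.1333) = 1.0667.

Step 4 — take square root: d = √(1.0667) ≈ 1.0328.

d(x, mu) = √(1.0667) ≈ 1.0328


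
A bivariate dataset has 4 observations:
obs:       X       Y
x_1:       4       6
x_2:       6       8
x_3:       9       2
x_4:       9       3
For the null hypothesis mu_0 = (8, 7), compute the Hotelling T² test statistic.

Step 1 — sample mean vector:
  mean(X) = (4 + 6 + 9 + 9) / 4 = 28/4 = 7
  mean(Y) = (6 + 8 + 2 + 3) / 4 = 19/4 = 4.75
  x̄ = (7, 4.75),  deviation x̄ - mu_0 = (7, 4.75) - (8, 7) = (-1, -2.25).

Step 2 — sample covariance matrix, S[i,j] = (1/(n-1)) · Σ_k (x_{k,i} - mean_i) · (x_{k,j} - mean_j), divisor n-1 = 3:
  S[X,X] = ((-3)·(-3) + (-1)·(-1) + (2)·(2) + (2)·(2)) / 3 = 18/3 = 6
  S[X,Y] = ((-3)·(1.25) + (-1)·(3.25) + (2)·(-2.75) + (2)·(-1.75)) / 3 = -16/3 = -5.3333
  S[Y,Y] = ((1.25)·(1.25) + (3.25)·(3.25) + (-2.75)·(-2.75) + (-1.75)·(-1.75)) / 3 = 22.75/3 = 7.5833
  S = [[6, -5.3333],
 [-5.3333, 7.5833]].

Step 3 — invert S. det(S) = 6·7.5833 - (-5.3333)² = 17.0556.
  S^{-1} = (1/det) · [[d, -b], [-b, a]] = [[0.4446, 0.3127],
 [0.3127, 0.3518]].

Step 4 — quadratic form (x̄ - mu_0)^T · S^{-1} · (x̄ - mu_0):
  S^{-1} · (x̄ - mu_0) = (-1.1482, -1.1042),
  (x̄ - mu_0)^T · [...] = (-1)·(-1.1482) + (-2.25)·(-1.1042) = 3.6327.

Step 5 — scale by n: T² = 4 · 3.6327 = 14.5309.

T² ≈ 14.5309


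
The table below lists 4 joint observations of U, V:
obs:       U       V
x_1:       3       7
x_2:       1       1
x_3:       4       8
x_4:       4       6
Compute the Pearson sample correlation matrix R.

Step 1 — column means:
  mean(U) = (3 + 1 + 4 + 4) / 4 = 12/4 = 3
  mean(V) = (7 + 1 + 8 + 6) / 4 = 22/4 = 5.5

Step 2 — sample variances and covariances s[i,j] = (1/(n-1)) · Σ_k (x_{k,i} - mean_i) · (x_{k,j} - mean_j), with n-1 = 3:
  s[U,U] = ((0)·(0) + (-2)·(-2) + (1)·(1) + (1)·(1)) / 3 = 6/3 = 2
  s[U,V] = ((0)·(1.5) + (-2)·(-4.5) + (1)·(2.5) + (1)·(0.5)) / 3 = 12/3 = 4
  s[V,V] = ((1.5)·(1.5) + (-4.5)·(-4.5) + (2.5)·(2.5) + (0.5)·(0.5)) / 3 = 29/3 = 9.6667
  Sample standard deviations s_i = √(s[i,i]):
  s(U) = √(2) = 1.4142
  s(V) = √(9.6667) = 3.1091

Step 3 — r_{ij} = s_{ij} / (s_i · s_j):
  r[U,U] = 1 (diagonal).
  r[U,V] = 4 / (1.4142 · 3.1091) = 4 / 4.397 = 0.9097
  r[V,V] = 1 (diagonal).

R is symmetric with unit diagonal. Assembling:

R = [[1, 0.9097],
 [0.9097, 1]]


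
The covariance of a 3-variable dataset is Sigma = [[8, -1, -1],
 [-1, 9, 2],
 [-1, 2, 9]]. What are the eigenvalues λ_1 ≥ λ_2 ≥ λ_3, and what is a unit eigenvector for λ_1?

Step 1 — characteristic polynomial p(λ) = det(λI - Sigma) = λ³ - tr·λ² + c_1·λ - det, where tr = trace, c_1 = sum of the principal 2×2 minors, det = det(Sigma):
  tr = 8 + 9 + 9 = 26,
  c_1 = (8·9 - (-1)²) + (8·9 - (-1)²) + (9·9 - (2)²) = 71 + 71 + 77 = 219,
  det = 8·(9·9 - (2)²) - (-1)·((-1)·9 - (2)·(-1)) + (-1)·((-1)·(2) - 9·(-1)) = 8·(77) - (-1)·(-7) + (-1)·(7) = 602.
  So p(λ) = λ³ - 26λ² + 219λ - 602.
Step 2 — look for an integer root (rational root theorem: any rational root is an integer divisor of 602). Testing λ = 7:
  p(7) = 343 - 1274 + 1533 - 602 = 0  ✓
  Dividing out (λ - 7): p(λ) = (λ - 7)(λ² - 19λ + 86).
Step 3 — remaining eigenvalues from the quadratic λ² - 19λ + 86 = 0:
  Δ = 19² - 4·86 = 361 - 344 = 17,  λ = (19 ± √17)/2 = (19 ± 4.1231)/2 ≈ 11.5616 or 7.4384.
  Sorted: λ_1 = 11.5616,  λ_2 = 7.4384,  λ_3 = 7  (check: sum = 26 = tr ✓).

Step 4 — unit eigenvector for λ_1 ≈ 11.5616: v spans the null space of (Sigma - λ_1 I), whose rows are
  r_1 = (-3.5616, -1, -1),  r_2 = (-1, -2.5616, 2),  r_3 = (-1, 2, -2.5616).
  v is orthogonal to every row, so take v ∝ r_1 × r_2 = ((-1)·(2) - (-1)·(-2.5616), (-1)·(-1) - (-3.5616)·(2), (-3.5616)·(-2.5616) - (-1)·(-1)) ≈ (-4.5616, 8.1231, 8.1231).
  Rescale (multiply by -1 so the first nonzero entry is positive): u = (4.5616, -8.1231, -8.1231).
  ||u|| = √((4.5616)² + (-8.1231)² + (-8.1231)²) = √(152.7775) ≈ 12.3603,  v_1 = u/||u|| ≈ (0.369, -0.6572, -0.6572) (||v_1|| = 1).

λ_1 = 11.5616,  λ_2 = 7.4384,  λ_3 = 7;  v_1 ≈ (0.369, -0.6572, -0.6572)


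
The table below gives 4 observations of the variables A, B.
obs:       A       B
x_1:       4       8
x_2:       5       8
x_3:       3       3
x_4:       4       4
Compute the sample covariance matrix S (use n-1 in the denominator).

Step 1 — column means:
  mean(A) = (4 + 5 + 3 + 4) / 4 = 16/4 = 4
  mean(B) = (8 + 8 + 3 + 4) / 4 = 23/4 = 5.75

Step 2 — sample covariance S[i,j] = (1/(n-1)) · Σ_k (x_{k,i} - mean_i) · (x_{k,j} - mean_j), with n-1 = 3.
  S[A,A] = ((0)·(0) + (1)·(1) + (-1)·(-1) + (0)·(0)) / 3 = 2/3 = 0.6667
  S[A,B] = ((0)·(2.25) + (1)·(2.25) + (-1)·(-2.75) + (0)·(-1.75)) / 3 = 5/3 = 1.6667
  S[B,B] = ((2.25)·(2.25) + (2.25)·(2.25) + (-2.75)·(-2.75) + (-1.75)·(-1.75)) / 3 = 20.75/3 = 6.9167

S is symmetric (S[j,i] = S[i,j]). Assembling:

S = [[0.6667, 1.6667],
 [1.6667, 6.9167]]


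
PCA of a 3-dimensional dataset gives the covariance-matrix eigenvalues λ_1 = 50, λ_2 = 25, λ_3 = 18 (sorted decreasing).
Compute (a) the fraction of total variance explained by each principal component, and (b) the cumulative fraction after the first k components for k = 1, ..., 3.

Step 1 — total variance = trace(Sigma) = Σ λ_i = 50 + 25 + 18 = 93.

Step 2 — fraction explained by component i = λ_i / Σ λ:
  PC1: 50/93 = 0.5376
  PC2: 25/93 = 0.2688
  PC3: 18/93 = 0.1935

Step 3 — cumulative fraction after k components = (λ_1 + ... + λ_k) / Σ λ:
  k = 1: 50/93 = 0.5376
  k = 2: (50 + 25)/93 = 75/93 = 0.8065
  k = 3: (50 + 25 + 18)/93 = 93/93 = 1

Summary (fraction, with percent):

explained: PC1 0.5376 (53.76%), PC2 0.2688 (26.88%), PC3 0.1935 (19.35%);  cumulative: 0.5376, 0.8065, 1


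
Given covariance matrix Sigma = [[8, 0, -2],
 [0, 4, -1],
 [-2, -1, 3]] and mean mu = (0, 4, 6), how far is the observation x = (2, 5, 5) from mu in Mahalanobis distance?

Step 1 — centre the observation: (x - mu) = (2, 1, -1).

Step 2 — invert Sigma (cofactor / det for 3×3, or solve directly):
  Sigma^{-1} = [[0.1528, 0.0278, 0.1111],
 [0.0278, 0.2778, 0.1111],
 [0.1111, 0.1111, 0.4444]].

Step 3 — form the quadratic (x - mu)^T · Sigma^{-1} · (x - mu):
  Sigma^{-1} · (x - mu) = (0.2222, 0.2222, -0.1111).
  (x - mu)^T · [Sigma^{-1} · (x - mu)] = (2)·(0.2222) + (1)·(0.2222) + (-1)·(-0.1111) = 0.7778.

Step 4 — take square root: d = √(0.7778) ≈ 0.8819.

d(x, mu) = √(0.7778) ≈ 0.8819


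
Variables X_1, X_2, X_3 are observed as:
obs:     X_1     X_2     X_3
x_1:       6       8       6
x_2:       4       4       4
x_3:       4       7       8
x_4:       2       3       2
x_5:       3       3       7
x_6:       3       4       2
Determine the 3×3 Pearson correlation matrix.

Step 1 — column means:
  mean(X_1) = (6 + 4 + 4 + 2 + 3 + 3) / 6 = 22/6 = 3.6667
  mean(X_2) = (8 + 4 + 7 + 3 + 3 + 4) / 6 = 29/6 = 4.8333
  mean(X_3) = (6 + 4 + 8 + 2 + 7 + 2) / 6 = 29/6 = 4.8333

Step 2 — sample variances and covariances s[i,j] = (1/(n-1)) · Σ_k (x_{k,i} - mean_i) · (x_{k,j} - mean_j), with n-1 = 5:
  s[X_1,X_1] = ((2.3333)·(2.3333) + (0.3333)·(0.3333) + (0.3333)·(0.3333) + (-1.6667)·(-1.6667) + (-0.6667)·(-0.6667) + (-0.6667)·(-0.6667)) / 5 = 9.3333/5 = 1.8667
  s[X_1,X_2] = ((2.3333)·(3.1667) + (0.3333)·(-0.8333) + (0.3333)·(2.1667) + (-1.6667)·(-1.8333) + (-0.6667)·(-1.8333) + (-0.6667)·(-0.8333)) / 5 = 12.6667/5 = 2.5333
  s[X_1,X_3] = ((2.3333)·(1.1667) + (0.3333)·(-0.8333) + (0.3333)·(3.1667) + (-1.6667)·(-2.8333) + (-0.6667)·(2.1667) + (-0.6667)·(-2.8333)) / 5 = 8.6667/5 = 1.7333
  s[X_2,X_2] = ((3.1667)·(3.1667) + (-0.8333)·(-0.8333) + (2.1667)·(2.1667) + (-1.8333)·(-1.8333) + (-1.8333)·(-1.8333) + (-0.8333)·(-0.8333)) / 5 = 22.8333/5 = 4.5667
  s[X_2,X_3] = ((3.1667)·(1.1667) + (-0.8333)·(-0.8333) + (2.1667)·(3.1667) + (-1.8333)·(-2.8333) + (-1.8333)·(2.1667) + (-0.8333)·(-2.8333)) / 5 = 14.8333/5 = 2.9667
  s[X_3,X_3] = ((1.1667)·(1.1667) + (-0.8333)·(-0.8333) + (3.1667)·(3.1667) + (-2.8333)·(-2.8333) + (2.1667)·(2.1667) + (-2.8333)·(-2.8333)) / 5 = 32.8333/5 = 6.5667
  Sample standard deviations s_i = √(s[i,i]):
  s(X_1) = √(1.8667) = 1.3663
  s(X_2) = √(4.5667) = 2.137
  s(X_3) = √(6.5667) = 2.5626

Step 3 — r_{ij} = s_{ij} / (s_i · s_j):
  r[X_1,X_1] = 1 (diagonal).
  r[X_1,X_2] = 2.5333 / (1.3663 · 2.137) = 2.5333 / 2.9197 = 0.8677
  r[X_1,X_3] = 1.7333 / (1.3663 · 2.5626) = 1.7333 / 3.5011 = 0.4951
  r[X_2,X_2] = 1 (diagonal).
  r[X_2,X_3] = 2.9667 / (2.137 · 2.5626) = 2.9667 / 5.4761 = 0.5417
  r[X_3,X_3] = 1 (diagonal).

R is symmetric with unit diagonal. Assembling:

R = [[1, 0.8677, 0.4951],
 [0.8677, 1, 0.5417],
 [0.4951, 0.5417, 1]]


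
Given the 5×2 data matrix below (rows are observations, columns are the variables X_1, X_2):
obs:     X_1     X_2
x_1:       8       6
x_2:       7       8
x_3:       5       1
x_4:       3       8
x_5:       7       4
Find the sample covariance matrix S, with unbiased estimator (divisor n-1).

Step 1 — column means:
  mean(X_1) = (8 + 7 + 5 + 3 + 7) / 5 = 30/5 = 6
  mean(X_2) = (6 + 8 + 1 + 8 + 4) / 5 = 27/5 = 5.4

Step 2 — sample covariance S[i,j] = (1/(n-1)) · Σ_k (x_{k,i} - mean_i) · (x_{k,j} - mean_j), with n-1 = 4.
  S[X_1,X_1] = ((2)·(2) + (1)·(1) + (-1)·(-1) + (-3)·(-3) + (1)·(1)) / 4 = 16/4 = 4
  S[X_1,X_2] = ((2)·(0.6) + (1)·(2.6) + (-1)·(-4.4) + (-3)·(2.6) + (1)·(-1.4)) / 4 = -1/4 = -0.25
  S[X_2,X_2] = ((0.6)·(0.6) + (2.6)·(2.6) + (-4.4)·(-4.4) + (2.6)·(2.6) + (-1.4)·(-1.4)) / 4 = 35.2/4 = 8.8

S is symmetric (S[j,i] = S[i,j]). Assembling:

S = [[4, -0.25],
 [-0.25, 8.8]]


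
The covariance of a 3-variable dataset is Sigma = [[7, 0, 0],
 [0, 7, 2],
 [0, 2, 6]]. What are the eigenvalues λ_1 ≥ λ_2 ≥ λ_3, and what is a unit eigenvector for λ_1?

Step 1 — characteristic polynomial p(λ) = det(λI - Sigma) = λ³ - tr·λ² + c_1·λ - det, where tr = trace, c_1 = sum of the principal 2×2 minors, det = det(Sigma):
  tr = 7 + 7 + 6 = 20,
  c_1 = (7·7 - (0)²) + (7·6 - (0)²) + (7·6 - (2)²) = 49 + 42 + 38 = 129,
  det = 7·(7·6 - (2)²) - (0)·((0)·6 - (2)·(0)) + (0)·((0)·(2) - 7·(0)) = 7·(38) - (0)·(0) + (0)·(0) = 266.
  So p(λ) = λ³ - 20λ² + 129λ - 266.
Step 2 — look for an integer root (rational root theorem: any rational root is an integer divisor of 266). Testing λ = 7:
  p(7) = 343 - 980 + 903 - 266 = 0  ✓
  Dividing out (λ - 7): p(λ) = (λ - 7)(λ² - 13λ + 38).
Step 3 — remaining eigenvalues from the quadratic λ² - 13λ + 38 = 0:
  Δ = 13² - 4·38 = 169 - 152 = 17,  λ = (13 ± √17)/2 = (13 ± 4.1231)/2 ≈ 8.5616 or 4.4384.
  Sorted: λ_1 = 8.5616,  λ_2 = 7,  λ_3 = 4.4384  (check: sum = 20 = tr ✓).

Step 4 — unit eigenvector for λ_1 ≈ 8.5616: v spans the null space of (Sigma - λ_1 I), whose rows are
  r_1 = (-1.5616, 0, 0),  r_2 = (0, -1.5616, 2),  r_3 = (0, 2, -2.5616).
  v is orthogonal to every row, so take v ∝ r_1 × r_2 = ((0)·(2) - (0)·(-1.5616), (0)·(0) - (-1.5616)·(2), (-1.5616)·(-1.5616) - (0)·(0)) ≈ (0, 3.1231, 2.4384).
  Let u = (0, 3.1231, 2.4384).
  ||u|| = √((0)² + (3.1231)² + (2.4384)²) = √(15.6998) ≈ 3.9623,  v_1 = u/||u|| ≈ (0, 0.7882, 0.6154) (||v_1|| = 1).

λ_1 = 8.5616,  λ_2 = 7,  λ_3 = 4.4384;  v_1 ≈ (0, 0.7882, 0.6154)


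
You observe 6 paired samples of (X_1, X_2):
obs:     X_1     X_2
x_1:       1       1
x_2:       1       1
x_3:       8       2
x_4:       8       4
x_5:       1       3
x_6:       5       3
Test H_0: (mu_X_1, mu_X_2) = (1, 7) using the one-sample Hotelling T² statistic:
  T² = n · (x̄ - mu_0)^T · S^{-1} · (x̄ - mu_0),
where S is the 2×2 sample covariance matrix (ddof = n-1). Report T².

Step 1 — sample mean vector:
  mean(X_1) = (1 + 1 + 8 + 8 + 1 + 5) / 6 = 24/6 = 4
  mean(X_2) = (1 + 1 + 2 + 4 + 3 + 3) / 6 = 14/6 = 2.3333
  x̄ = (4, 2.3333),  deviation x̄ - mu_0 = (4, 2.3333) - (1, 7) = (3, -4.6667).

Step 2 — sample covariance matrix, S[i,j] = (1/(n-1)) · Σ_k (x_{k,i} - mean_i) · (x_{k,j} - mean_j), divisor n-1 = 5:
  S[X_1,X_1] = ((-3)·(-3) + (-3)·(-3) + (4)·(4) + (4)·(4) + (-3)·(-3) + (1)·(1)) / 5 = 60/5 = 12
  S[X_1,X_2] = ((-3)·(-1.3333) + (-3)·(-1.3333) + (4)·(-0.3333) + (4)·(1.6667) + (-3)·(0.6667) + (1)·(0.6667)) / 5 = 12/5 = 2.4
  S[X_2,X_2] = ((-1.3333)·(-1.3333) + (-1.3333)·(-1.3333) + (-0.3333)·(-0.3333) + (1.6667)·(1.6667) + (0.6667)·(0.6667) + (0.6667)·(0.6667)) / 5 = 7.3333/5 = 1.4667
  S = [[12, 2.4],
 [2.4, 1.4667]].

Step 3 — invert S. det(S) = 12·1.4667 - (2.4)² = 11.84.
  S^{-1} = (1/det) · [[d, -b], [-b, a]] = [[0.1239, -0.2027],
 [-0.2027, 1.0135]].

Step 4 — quadratic form (x̄ - mu_0)^T · S^{-1} · (x̄ - mu_0):
  S^{-1} · (x̄ - mu_0) = (1.3176, -5.3378),
  (x̄ - mu_0)^T · [...] = (3)·(1.3176) + (-4.6667)·(-5.3378) = 28.8626.

Step 5 — scale by n: T² = 6 · 28.8626 = 173.1757.

T² ≈ 173.1757


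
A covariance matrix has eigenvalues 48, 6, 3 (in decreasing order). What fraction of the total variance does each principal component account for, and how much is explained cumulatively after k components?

Step 1 — total variance = trace(Sigma) = Σ λ_i = 48 + 6 + 3 = 57.

Step 2 — fraction explained by component i = λ_i / Σ λ:
  PC1: 48/57 = 0.8421
  PC2: 6/57 = 0.1053
  PC3: 3/57 = 0.0526

Step 3 — cumulative fraction after k components = (λ_1 + ... + λ_k) / Σ λ:
  k = 1: 48/57 = 0.8421
  k = 2: (48 + 6)/57 = 54/57 = 0.9474
  k = 3: (48 + 6 + 3)/57 = 57/57 = 1

Summary (fraction, with percent):

explained: PC1 0.8421 (84.21%), PC2 0.1053 (10.53%), PC3 0.0526 (5.26%);  cumulative: 0.8421, 0.9474, 1


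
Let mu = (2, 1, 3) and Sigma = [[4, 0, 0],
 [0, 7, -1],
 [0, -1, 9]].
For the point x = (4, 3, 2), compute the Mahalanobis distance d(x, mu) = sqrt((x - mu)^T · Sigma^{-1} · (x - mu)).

Step 1 — centre the observation: (x - mu) = (2, 2, -1).

Step 2 — invert Sigma (cofactor / det for 3×3, or solve directly):
  Sigma^{-1} = [[0.25, 0, 0],
 [0, 0.1452, 0.0161],
 [0, 0.0161, 0.1129]].

Step 3 — form the quadratic (x - mu)^T · Sigma^{-1} · (x - mu):
  Sigma^{-1} · (x - mu) = (0.5, 0.2742, -0.0806).
  (x - mu)^T · [Sigma^{-1} · (x - mu)] = (2)·(0.5) + (2)·(0.2742) + (-1)·(-0.0806) = 1.629.

Step 4 — take square root: d = √(1.629) ≈ 1.2763.

d(x, mu) = √(1.629) ≈ 1.2763


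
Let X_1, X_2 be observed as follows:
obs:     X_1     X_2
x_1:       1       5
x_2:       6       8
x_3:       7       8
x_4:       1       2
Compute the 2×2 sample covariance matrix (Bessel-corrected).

Step 1 — column means:
  mean(X_1) = (1 + 6 + 7 + 1) / 4 = 15/4 = 3.75
  mean(X_2) = (5 + 8 + 8 + 2) / 4 = 23/4 = 5.75

Step 2 — sample covariance S[i,j] = (1/(n-1)) · Σ_k (x_{k,i} - mean_i) · (x_{k,j} - mean_j), with n-1 = 3.
  S[X_1,X_1] = ((-2.75)·(-2.75) + (2.25)·(2.25) + (3.25)·(3.25) + (-2.75)·(-2.75)) / 3 = 30.75/3 = 10.25
  S[X_1,X_2] = ((-2.75)·(-0.75) + (2.25)·(2.25) + (3.25)·(2.25) + (-2.75)·(-3.75)) / 3 = 24.75/3 = 8.25
  S[X_2,X_2] = ((-0.75)·(-0.75) + (2.25)·(2.25) + (2.25)·(2.25) + (-3.75)·(-3.75)) / 3 = 24.75/3 = 8.25

S is symmetric (S[j,i] = S[i,j]). Assembling:

S = [[10.25, 8.25],
 [8.25, 8.25]]


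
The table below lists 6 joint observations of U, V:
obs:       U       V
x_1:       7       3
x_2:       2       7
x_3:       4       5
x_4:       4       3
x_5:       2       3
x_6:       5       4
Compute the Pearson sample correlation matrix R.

Step 1 — column means:
  mean(U) = (7 + 2 + 4 + 4 + 2 + 5) / 6 = 24/6 = 4
  mean(V) = (3 + 7 + 5 + 3 + 3 + 4) / 6 = 25/6 = 4.1667

Step 2 — sample variances and covariances s[i,j] = (1/(n-1)) · Σ_k (x_{k,i} - mean_i) · (x_{k,j} - mean_j), with n-1 = 5:
  s[U,U] = ((3)·(3) + (-2)·(-2) + (0)·(0) + (0)·(0) + (-2)·(-2) + (1)·(1)) / 5 = 18/5 = 3.6
  s[U,V] = ((3)·(-1.1667) + (-2)·(2.8333) + (0)·(0.8333) + (0)·(-1.1667) + (-2)·(-1.1667) + (1)·(-0.1667)) / 5 = -7/5 = -1.4
  s[V,V] = ((-1.1667)·(-1.1667) + (2.8333)·(2.8333) + (0.8333)·(0.8333) + (-1.1667)·(-1.1667) + (-1.1667)·(-1.1667) + (-0.1667)·(-0.1667)) / 5 = 12.8333/5 = 2.5667
  Sample standard deviations s_i = √(s[i,i]):
  s(U) = √(3.6) = 1.8974
  s(V) = √(2.5667) = 1.6021

Step 3 — r_{ij} = s_{ij} / (s_i · s_j):
  r[U,U] = 1 (diagonal).
  r[U,V] = -1.4 / (1.8974 · 1.6021) = -1.4 / 3.0397 = -0.4606
  r[V,V] = 1 (diagonal).

R is symmetric with unit diagonal. Assembling:

R = [[1, -0.4606],
 [-0.4606, 1]]


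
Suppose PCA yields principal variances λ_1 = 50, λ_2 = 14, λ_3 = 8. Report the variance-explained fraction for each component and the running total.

Step 1 — total variance = trace(Sigma) = Σ λ_i = 50 + 14 + 8 = 72.

Step 2 — fraction explained by component i = λ_i / Σ λ:
  PC1: 50/72 = 0.6944
  PC2: 14/72 = 0.1944
  PC3: 8/72 = 0.1111

Step 3 — cumulative fraction after k components = (λ_1 + ... + λ_k) / Σ λ:
  k = 1: 50/72 = 0.6944
  k = 2: (50 + 14)/72 = 64/72 = 0.8889
  k = 3: (50 + 14 + 8)/72 = 72/72 = 1

Summary (fraction, with percent):

explained: PC1 0.6944 (69.44%), PC2 0.1944 (19.44%), PC3 0.1111 (11.11%);  cumulative: 0.6944, 0.8889, 1


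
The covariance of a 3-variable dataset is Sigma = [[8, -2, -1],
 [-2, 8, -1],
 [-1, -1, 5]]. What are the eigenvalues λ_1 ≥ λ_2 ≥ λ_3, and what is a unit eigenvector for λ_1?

Step 1 — characteristic polynomial p(λ) = det(λI - Sigma) = λ³ - tr·λ² + c_1·λ - det, where tr = trace, c_1 = sum of the principal 2×2 minors, det = det(Sigma):
  tr = 8 + 8 + 5 = 21,
  c_1 = (8·8 - (-2)²) + (8·5 - (-1)²) + (8·5 - (-1)²) = 60 + 39 + 39 = 138,
  det = 8·(8·5 - (-1)²) - (-2)·((-2)·5 - (-1)·(-1)) + (-1)·((-2)·(-1) - 8·(-1)) = 8·(39) - (-2)·(-11) + (-1)·(10) = 280.
  So p(λ) = λ³ - 21λ² + 138λ - 280.
Step 2 — look for an integer root (rational root theorem: any rational root is an integer divisor of 280). Testing λ = 4:
  p(4) = 64 - 336 + 552 - 280 = 0  ✓
  Dividing out (λ - 4): p(λ) = (λ - 4)(λ² - 17λ + 70).
Step 3 — remaining eigenvalues from the quadratic λ² - 17λ + 70 = 0:
  Δ = 17² - 4·70 = 289 - 280 = 9,  λ = (17 ± √9)/2 = (17 ± 3)/2 = 10 or 7.
  Sorted: λ_1 = 10,  λ_2 = 7,  λ_3 = 4  (check: sum = 21 = tr ✓).

Step 4 — unit eigenvector for λ_1 = 10: v spans the null space of (Sigma - λ_1 I), whose rows are
  r_1 = (-2, -2, -1),  r_2 = (-2, -2, -1),  r_3 = (-1, -1, -5).
  v is orthogonal to every row, so take v ∝ r_1 × r_3 = ((-2)·(-5) - (-1)·(-1), (-1)·(-1) - (-2)·(-5), (-2)·(-1) - (-2)·(-1)) = (9, -9, 0).
  Rescale (divide by 9): u = (1, -1, 0).
  ||u|| = √((1)² + (-1)² + (0)²) = √(2) ≈ 1.4142,  v_1 = u/||u|| ≈ (0.7071, -0.7071, 0) (||v_1|| = 1).

λ_1 = 10,  λ_2 = 7,  λ_3 = 4;  v_1 ≈ (0.7071, -0.7071, 0)


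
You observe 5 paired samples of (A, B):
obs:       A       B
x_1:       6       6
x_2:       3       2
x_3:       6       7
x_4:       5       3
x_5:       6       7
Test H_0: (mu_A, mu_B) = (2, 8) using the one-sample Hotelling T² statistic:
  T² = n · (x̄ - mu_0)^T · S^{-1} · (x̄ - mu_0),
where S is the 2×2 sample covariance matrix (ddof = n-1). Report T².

Step 1 — sample mean vector:
  mean(A) = (6 + 3 + 6 + 5 + 6) / 5 = 26/5 = 5.2
  mean(B) = (6 + 2 + 7 + 3 + 7) / 5 = 25/5 = 5
  x̄ = (5.2, 5),  deviation x̄ - mu_0 = (5.2, 5) - (2, 8) = (3.2, -3).

Step 2 — sample covariance matrix, S[i,j] = (1/(n-1)) · Σ_k (x_{k,i} - mean_i) · (x_{k,j} - mean_j), divisor n-1 = 4:
  S[A,A] = ((0.8)·(0.8) + (-2.2)·(-2.2) + (0.8)·(0.8) + (-0.2)·(-0.2) + (0.8)·(0.8)) / 4 = 6.8/4 = 1.7
  S[A,B] = ((0.8)·(1) + (-2.2)·(-3) + (0.8)·(2) + (-0.2)·(-2) + (0.8)·(2)) / 4 = 11/4 = 2.75
  S[B,B] = ((1)·(1) + (-3)·(-3) + (2)·(2) + (-2)·(-2) + (2)·(2)) / 4 = 22/4 = 5.5
  S = [[1.7, 2.75],
 [2.75, 5.5]].

Step 3 — invert S. det(S) = 1.7·5.5 - (2.75)² = 1.7875.
  S^{-1} = (1/det) · [[d, -b], [-b, a]] = [[3.0769, -1.5385],
 [-1.5385, 0.951]].

Step 4 — quadratic form (x̄ - mu_0)^T · S^{-1} · (x̄ - mu_0):
  S^{-1} · (x̄ - mu_0) = (14.4615, -7.7762),
  (x̄ - mu_0)^T · [...] = (3.2)·(14.4615) + (-3)·(-7.7762) = 69.6056.

Step 5 — scale by n: T² = 5 · 69.6056 = 348.028.

T² ≈ 348.028


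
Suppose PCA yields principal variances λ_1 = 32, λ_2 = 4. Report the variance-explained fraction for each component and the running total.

Step 1 — total variance = trace(Sigma) = Σ λ_i = 32 + 4 = 36.

Step 2 — fraction explained by component i = λ_i / Σ λ:
  PC1: 32/36 = 0.8889
  PC2: 4/36 = 0.1111

Step 3 — cumulative fraction after k components = (λ_1 + ... + λ_k) / Σ λ:
  k = 1: 32/36 = 0.8889
  k = 2: (32 + 4)/36 = 36/36 = 1

Summary (fraction, with percent):

explained: PC1 0.8889 (88.89%), PC2 0.1111 (11.11%);  cumulative: 0.8889, 1


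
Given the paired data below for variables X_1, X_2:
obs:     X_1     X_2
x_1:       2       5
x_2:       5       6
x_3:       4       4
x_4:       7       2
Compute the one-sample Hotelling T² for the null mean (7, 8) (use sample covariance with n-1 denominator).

Step 1 — sample mean vector:
  mean(X_1) = (2 + 5 + 4 + 7) / 4 = 18/4 = 4.5
  mean(X_2) = (5 + 6 + 4 + 2) / 4 = 17/4 = 4.25
  x̄ = (4.5, 4.25),  deviation x̄ - mu_0 = (4.5, 4.25) - (7, 8) = (-2.5, -3.75).

Step 2 — sample covariance matrix, S[i,j] = (1/(n-1)) · Σ_k (x_{k,i} - mean_i) · (x_{k,j} - mean_j), divisor n-1 = 3:
  S[X_1,X_1] = ((-2.5)·(-2.5) + (0.5)·(0.5) + (-0.5)·(-0.5) + (2.5)·(2.5)) / 3 = 13/3 = 4.3333
  S[X_1,X_2] = ((-2.5)·(0.75) + (0.5)·(1.75) + (-0.5)·(-0.25) + (2.5)·(-2.25)) / 3 = -6.5/3 = -2.1667
  S[X_2,X_2] = ((0.75)·(0.75) + (1.75)·(1.75) + (-0.25)·(-0.25) + (-2.25)·(-2.25)) / 3 = 8.75/3 = 2.9167
  S = [[4.3333, -2.1667],
 [-2.1667, 2.9167]].

Step 3 — invert S. det(S) = 4.3333·2.9167 - (-2.1667)² = 7.9444.
  S^{-1} = (1/det) · [[d, -b], [-b, a]] = [[0.3671, 0.2727],
 [0.2727, 0.5455]].

Step 4 — quadratic form (x̄ - mu_0)^T · S^{-1} · (x̄ - mu_0):
  S^{-1} · (x̄ - mu_0) = (-1.9406, -2.7273),
  (x̄ - mu_0)^T · [...] = (-2.5)·(-1.9406) + (-3.75)·(-2.7273) = 15.0787.

Step 5 — scale by n: T² = 4 · 15.0787 = 60.3147.

T² ≈ 60.3147


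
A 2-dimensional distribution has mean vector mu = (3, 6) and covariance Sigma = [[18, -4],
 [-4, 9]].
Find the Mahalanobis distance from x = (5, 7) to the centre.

Step 1 — centre the observation: (x - mu) = (2, 1).

Step 2 — invert Sigma. det(Sigma) = 18·9 - (-4)² = 146.
  Sigma^{-1} = (1/det) · [[d, -b], [-b, a]] = [[0.0616, 0.0274],
 [0.0274, 0.1233]].

Step 3 — form the quadratic (x - mu)^T · Sigma^{-1} · (x - mu):
  Sigma^{-1} · (x - mu) = (0.1507, 0.1781).
  (x - mu)^T · [Sigma^{-1} · (x - mu)] = (2)·(0.1507) + (1)·(0.1781) = 0.4795.

Step 4 — take square root: d = √(0.4795) ≈ 0.6924.

d(x, mu) = √(0.4795) ≈ 0.6924


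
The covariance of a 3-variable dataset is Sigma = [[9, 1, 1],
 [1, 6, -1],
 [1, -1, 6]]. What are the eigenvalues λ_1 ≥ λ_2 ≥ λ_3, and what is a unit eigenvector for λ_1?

Step 1 — characteristic polynomial p(λ) = det(λI - Sigma) = λ³ - tr·λ² + c_1·λ - det, where tr = trace, c_1 = sum of the principal 2×2 minors, det = det(Sigma):
  tr = 9 + 6 + 6 = 21,
  c_1 = (9·6 - (1)²) + (9·6 - (1)²) + (6·6 - (-1)²) = 53 + 53 + 35 = 141,
  det = 9·(6·6 - (-1)²) - (1)·((1)·6 - (-1)·(1)) + (1)·((1)·(-1) - 6·(1)) = 9·(35) - (1)·(7) + (1)·(-7) = 301.
  So p(λ) = λ³ - 21λ² + 141λ - 301.
Step 2 — look for an integer root (rational root theorem: any rational root is an integer divisor of 301). Testing λ = 7:
  p(7) = 343 - 1029 + 987 - 301 = 0  ✓
  Dividing out (λ - 7): p(λ) = (λ - 7)(λ² - 14λ + 43).
Step 3 — remaining eigenvalues from the quadratic λ² - 14λ + 43 = 0:
  Δ = 14² - 4·43 = 196 - 172 = 24,  λ = (14 ± √24)/2 = (14 ± 4.899)/2 ≈ 9.4495 or 4.5505.
  Sorted: λ_1 = 9.4495,  λ_2 = 7,  λ_3 = 4.5505  (check: sum = 21 = tr ✓).

Step 4 — unit eigenvector for λ_1 ≈ 9.4495: v spans the null space of (Sigma - λ_1 I), whose rows are
  r_1 = (-0.4495, 1, 1),  r_2 = (1, -3.4495, -1),  r_3 = (1, -1, -3.4495).
  v is orthogonal to every row, so take v ∝ r_1 × r_2 = ((1)·(-1) - (1)·(-3.4495), (1)·(1) - (-0.4495)·(-1), (-0.4495)·(-3.4495) - (1)·(1)) ≈ (2.4495, 0.5505, 0.5505).
  Let u = (2.4495, 0.5505, 0.5505).
  ||u|| = √((2.4495)² + (0.5505)² + (0.5505)²) = √(6.6061) ≈ 2.5702,  v_1 = u/||u|| ≈ (0.953, 0.2142, 0.2142) (||v_1|| = 1).

λ_1 = 9.4495,  λ_2 = 7,  λ_3 = 4.5505;  v_1 ≈ (0.953, 0.2142, 0.2142)


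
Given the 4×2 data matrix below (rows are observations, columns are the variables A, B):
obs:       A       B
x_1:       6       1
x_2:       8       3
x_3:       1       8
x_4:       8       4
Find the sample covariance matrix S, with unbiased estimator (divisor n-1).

Step 1 — column means:
  mean(A) = (6 + 8 + 1 + 8) / 4 = 23/4 = 5.75
  mean(B) = (1 + 3 + 8 + 4) / 4 = 16/4 = 4

Step 2 — sample covariance S[i,j] = (1/(n-1)) · Σ_k (x_{k,i} - mean_i) · (x_{k,j} - mean_j), with n-1 = 3.
  S[A,A] = ((0.25)·(0.25) + (2.25)·(2.25) + (-4.75)·(-4.75) + (2.25)·(2.25)) / 3 = 32.75/3 = 10.9167
  S[A,B] = ((0.25)·(-3) + (2.25)·(-1) + (-4.75)·(4) + (2.25)·(0)) / 3 = -22/3 = -7.3333
  S[B,B] = ((-3)·(-3) + (-1)·(-1) + (4)·(4) + (0)·(0)) / 3 = 26/3 = 8.6667

S is symmetric (S[j,i] = S[i,j]). Assembling:

S = [[10.9167, -7.3333],
 [-7.3333, 8.6667]]


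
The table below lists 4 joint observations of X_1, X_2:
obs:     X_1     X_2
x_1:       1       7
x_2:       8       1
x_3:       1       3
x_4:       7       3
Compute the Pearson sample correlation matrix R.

Step 1 — column means:
  mean(X_1) = (1 + 8 + 1 + 7) / 4 = 17/4 = 4.25
  mean(X_2) = (7 + 1 + 3 + 3) / 4 = 14/4 = 3.5

Step 2 — sample variances and covariances s[i,j] = (1/(n-1)) · Σ_k (x_{k,i} - mean_i) · (x_{k,j} - mean_j), with n-1 = 3:
  s[X_1,X_1] = ((-3.25)·(-3.25) + (3.75)·(3.75) + (-3.25)·(-3.25) + (2.75)·(2.75)) / 3 = 42.75/3 = 14.25
  s[X_1,X_2] = ((-3.25)·(3.5) + (3.75)·(-2.5) + (-3.25)·(-0.5) + (2.75)·(-0.5)) / 3 = -20.5/3 = -6.8333
  s[X_2,X_2] = ((3.5)·(3.5) + (-2.5)·(-2.5) + (-0.5)·(-0.5) + (-0.5)·(-0.5)) / 3 = 19/3 = 6.3333
  Sample standard deviations s_i = √(s[i,i]):
  s(X_1) = √(14.25) = 3.7749
  s(X_2) = √(6.3333) = 2.5166

Step 3 — r_{ij} = s_{ij} / (s_i · s_j):
  r[X_1,X_1] = 1 (diagonal).
  r[X_1,X_2] = -6.8333 / (3.7749 · 2.5166) = -6.8333 / 9.5 = -0.7193
  r[X_2,X_2] = 1 (diagonal).

R is symmetric with unit diagonal. Assembling:

R = [[1, -0.7193],
 [-0.7193, 1]]


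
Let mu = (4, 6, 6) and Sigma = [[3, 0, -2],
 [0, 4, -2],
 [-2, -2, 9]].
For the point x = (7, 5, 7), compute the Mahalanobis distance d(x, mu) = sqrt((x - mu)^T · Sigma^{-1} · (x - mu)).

Step 1 — centre the observation: (x - mu) = (3, -1, 1).

Step 2 — invert Sigma (cofactor / det for 3×3, or solve directly):
  Sigma^{-1} = [[0.4, 0.05, 0.1],
 [0.05, 0.2875, 0.075],
 [0.1, 0.075, 0.15]].

Step 3 — form the quadratic (x - mu)^T · Sigma^{-1} · (x - mu):
  Sigma^{-1} · (x - mu) = (1.25, -0.0625, 0.375).
  (x - mu)^T · [Sigma^{-1} · (x - mu)] = (3)·(1.25) + (-1)·(-0.0625) + (1)·(0.375) = 4.1875.

Step 4 — take square root: d = √(4.1875) ≈ 2.0463.

d(x, mu) = √(4.1875) ≈ 2.0463


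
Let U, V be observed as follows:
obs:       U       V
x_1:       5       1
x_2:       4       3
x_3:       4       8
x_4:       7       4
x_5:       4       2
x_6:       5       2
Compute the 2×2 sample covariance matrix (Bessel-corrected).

Step 1 — column means:
  mean(U) = (5 + 4 + 4 + 7 + 4 + 5) / 6 = 29/6 = 4.8333
  mean(V) = (1 + 3 + 8 + 4 + 2 + 2) / 6 = 20/6 = 3.3333

Step 2 — sample covariance S[i,j] = (1/(n-1)) · Σ_k (x_{k,i} - mean_i) · (x_{k,j} - mean_j), with n-1 = 5.
  S[U,U] = ((0.1667)·(0.1667) + (-0.8333)·(-0.8333) + (-0.8333)·(-0.8333) + (2.1667)·(2.1667) + (-0.8333)·(-0.8333) + (0.1667)·(0.1667)) / 5 = 6.8333/5 = 1.3667
  S[U,V] = ((0.1667)·(-2.3333) + (-0.8333)·(-0.3333) + (-0.8333)·(4.6667) + (2.1667)·(0.6667) + (-0.8333)·(-1.3333) + (0.1667)·(-1.3333)) / 5 = -1.6667/5 = -0.3333
  S[V,V] = ((-2.3333)·(-2.3333) + (-0.3333)·(-0.3333) + (4.6667)·(4.6667) + (0.6667)·(0.6667) + (-1.3333)·(-1.3333) + (-1.3333)·(-1.3333)) / 5 = 31.3333/5 = 6.2667

S is symmetric (S[j,i] = S[i,j]). Assembling:

S = [[1.3667, -0.3333],
 [-0.3333, 6.2667]]
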